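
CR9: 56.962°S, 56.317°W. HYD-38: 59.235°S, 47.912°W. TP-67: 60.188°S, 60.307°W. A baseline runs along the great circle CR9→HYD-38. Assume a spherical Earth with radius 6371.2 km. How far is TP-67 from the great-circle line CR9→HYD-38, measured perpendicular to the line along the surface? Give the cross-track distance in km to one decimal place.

δ₁₃ = central angle CR9→TP-67 = 0.066970 rad  (haversine)
θ₁₃ = bearing CR9→TP-67 = 211.127°,  θ₁₂ = bearing CR9→HYD-38 = 120.628°
dₓₜ = R·arcsin(sin δ₁₃ · sin(θ₁₃ − θ₁₂)) = 6371.2·arcsin(0.06692·sin(90.499°)) = 426.661 km
|dₓₜ| = 426.661 km

426.7 km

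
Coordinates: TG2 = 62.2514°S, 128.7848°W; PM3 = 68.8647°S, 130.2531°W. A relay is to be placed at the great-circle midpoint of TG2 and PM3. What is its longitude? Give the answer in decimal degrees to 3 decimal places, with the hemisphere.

129.426°W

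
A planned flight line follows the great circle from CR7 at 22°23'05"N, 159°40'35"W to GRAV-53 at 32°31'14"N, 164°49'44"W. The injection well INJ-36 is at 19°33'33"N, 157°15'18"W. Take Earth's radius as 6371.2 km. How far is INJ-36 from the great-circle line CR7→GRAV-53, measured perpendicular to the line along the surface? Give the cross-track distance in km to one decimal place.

CR7: φ = +22.38472°, λ = -159.67639°
GRAV-53: φ = +32.52056°, λ = -164.82889°
INJ-36: φ = +19.55917°, λ = -157.25500°
δ₁₃ = central angle CR7→INJ-36 = 0.063156 rad  (haversine)
θ₁₃ = bearing CR7→INJ-36 = 140.893°,  θ₁₂ = bearing CR7→GRAV-53 = 336.870°
dₓₜ = R·arcsin(sin δ₁₃ · sin(θ₁₃ − θ₁₂)) = 6371.2·arcsin(0.06311·sin(-195.977°)) = 110.690 km
|dₓₜ| = 110.690 km

110.7 km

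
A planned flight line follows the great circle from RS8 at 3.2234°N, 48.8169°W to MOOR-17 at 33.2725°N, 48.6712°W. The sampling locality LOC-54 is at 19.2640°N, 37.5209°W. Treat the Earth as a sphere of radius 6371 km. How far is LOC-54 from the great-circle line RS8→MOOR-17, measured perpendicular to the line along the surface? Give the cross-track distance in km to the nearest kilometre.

1177 km

δ₁₃ = central angle RS8→LOC-54 = 0.339840 rad  (haversine)
θ₁₃ = bearing RS8→LOC-54 = 33.692°,  θ₁₂ = bearing RS8→MOOR-17 = 0.243°
dₓₜ = R·arcsin(sin δ₁₃ · sin(θ₁₃ − θ₁₂)) = 6371·arcsin(0.33334·sin(33.449°)) = 1177.238 km
|dₓₜ| = 1177.238 km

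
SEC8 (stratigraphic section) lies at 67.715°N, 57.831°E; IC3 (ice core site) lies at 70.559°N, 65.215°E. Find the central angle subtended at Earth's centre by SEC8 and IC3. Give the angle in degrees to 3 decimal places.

3.868°

Δφ = 2.8440°,  Δλ = 7.3840°
a = sin²(Δφ/2) + cos φ₁ cos φ₂ sin²(Δλ/2) = 0.001139
c = 2·arcsin(√a) = 0.067516 rad = 3.8684°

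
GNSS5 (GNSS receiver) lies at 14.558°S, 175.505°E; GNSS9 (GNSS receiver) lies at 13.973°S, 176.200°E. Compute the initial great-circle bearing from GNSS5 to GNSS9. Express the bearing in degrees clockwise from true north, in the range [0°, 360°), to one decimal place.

Δλ = 0.6950°
y = sin Δλ · cos φ₂ = 0.011771
x = cos φ₁ sin φ₂ − sin φ₁ cos φ₂ cos Δλ = 0.010192
θ = atan2(y, x) = 49.1115° → 49.1115° (mod 360°)

49.1°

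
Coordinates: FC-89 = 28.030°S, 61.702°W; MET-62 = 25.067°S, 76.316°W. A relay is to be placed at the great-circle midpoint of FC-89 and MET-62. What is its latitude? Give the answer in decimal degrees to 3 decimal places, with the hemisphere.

Bx = cos φ₂ cos Δλ = 0.876508,  By = cos φ₂ sin Δλ = -0.228542
φₘ = atan2(sin φ₁ + sin φ₂, √((cos φ₁ + Bx)² + By²)) = -26.73573°
λₘ = λ₁ + atan2(By, cos φ₁ + Bx) = -69.10394°

26.736°S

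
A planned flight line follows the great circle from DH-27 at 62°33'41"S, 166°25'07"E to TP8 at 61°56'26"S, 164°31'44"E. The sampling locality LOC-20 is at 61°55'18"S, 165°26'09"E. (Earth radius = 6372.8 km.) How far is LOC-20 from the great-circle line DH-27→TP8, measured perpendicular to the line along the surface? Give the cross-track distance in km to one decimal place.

DH-27: φ = -62.56139°, λ = +166.41861°
TP8: φ = -61.94056°, λ = +164.52889°
LOC-20: φ = -61.92167°, λ = +165.43583°
δ₁₃ = central angle DH-27→LOC-20 = 0.013729 rad  (haversine)
θ₁₃ = bearing DH-27→LOC-20 = 323.980°,  θ₁₂ = bearing DH-27→TP8 = 304.368°
dₓₜ = R·arcsin(sin δ₁₃ · sin(θ₁₃ − θ₁₂)) = 6372.8·arcsin(0.01373·sin(19.612°)) = 29.365 km
|dₓₜ| = 29.365 km

29.4 km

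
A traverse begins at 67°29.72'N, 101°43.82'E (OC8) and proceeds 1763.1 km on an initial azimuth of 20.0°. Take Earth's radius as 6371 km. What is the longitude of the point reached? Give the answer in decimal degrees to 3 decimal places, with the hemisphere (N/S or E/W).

OC8: φ = +67.49533°, λ = +101.73033°
δ = d/R = 1763.1/6371 = 0.276738 rad
φ₂ = arcsin(sin φ₁ cos δ + cos φ₁ sin δ cos θ)
   = arcsin(0.92385·0.96195 + 0.38276·0.27322·0.93969) = 80.73985°
λ₂ = λ₁ + atan2(sin θ sin δ cos φ₁, cos δ − sin φ₁ sin φ₂) = 137.23095°

137.231°E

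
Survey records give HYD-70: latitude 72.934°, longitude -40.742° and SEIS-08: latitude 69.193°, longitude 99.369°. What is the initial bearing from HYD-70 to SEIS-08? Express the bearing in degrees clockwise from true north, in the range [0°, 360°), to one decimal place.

23.1°

Δλ = 140.1110°
y = sin Δλ · cos φ₂ = 0.227804
x = cos φ₁ sin φ₂ − sin φ₁ cos φ₂ cos Δλ = 0.534889
θ = atan2(y, x) = 23.0687° → 23.0687° (mod 360°)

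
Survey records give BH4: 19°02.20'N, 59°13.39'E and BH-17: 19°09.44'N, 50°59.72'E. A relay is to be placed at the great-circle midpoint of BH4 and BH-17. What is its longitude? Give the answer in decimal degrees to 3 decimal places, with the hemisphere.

BH4: φ = +19.03667°, λ = +59.22317°
BH-17: φ = +19.15733°, λ = +50.99533°
Bx = cos φ₂ cos Δλ = 0.934898,  By = cos φ₂ sin Δλ = -0.135184
φₘ = atan2(sin φ₁ + sin φ₂, √((cos φ₁ + Bx)² + By²)) = 19.14275°
λₘ = λ₁ + atan2(By, cos φ₁ + Bx) = 55.11075°

55.111°E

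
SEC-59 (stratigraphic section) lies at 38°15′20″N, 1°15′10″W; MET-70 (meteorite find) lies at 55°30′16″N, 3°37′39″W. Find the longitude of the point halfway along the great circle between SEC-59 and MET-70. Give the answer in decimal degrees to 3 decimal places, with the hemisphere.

2.248°W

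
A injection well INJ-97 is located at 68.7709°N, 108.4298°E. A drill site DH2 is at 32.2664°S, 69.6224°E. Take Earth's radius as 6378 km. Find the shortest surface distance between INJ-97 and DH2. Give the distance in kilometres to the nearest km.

Δφ = -101.0373°,  Δλ = -38.8074°
a = sin²(Δφ/2) + cos φ₁ cos φ₂ sin²(Δλ/2) = 0.629518
c = 2·arcsin(√a) = 1.832820 rad = 105.0128°
d = R·c = 6378 × 1.832820 = 11689.7 km

11690 km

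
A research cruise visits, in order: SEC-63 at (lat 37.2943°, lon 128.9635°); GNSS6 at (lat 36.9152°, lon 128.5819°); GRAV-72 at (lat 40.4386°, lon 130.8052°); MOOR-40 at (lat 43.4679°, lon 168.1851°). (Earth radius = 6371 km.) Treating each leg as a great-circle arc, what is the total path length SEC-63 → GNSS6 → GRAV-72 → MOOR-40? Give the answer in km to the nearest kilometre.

3574 km

SEC-63→GNSS6: c = 0.008485 rad, d = 54.06 km
GNSS6→GRAV-72: c = 0.068545 rad, d = 436.70 km
GRAV-72→MOOR-40: c = 0.483959 rad, d = 3083.30 km
Total = 54.06 + 436.70 + 3083.30 = 3574.06 km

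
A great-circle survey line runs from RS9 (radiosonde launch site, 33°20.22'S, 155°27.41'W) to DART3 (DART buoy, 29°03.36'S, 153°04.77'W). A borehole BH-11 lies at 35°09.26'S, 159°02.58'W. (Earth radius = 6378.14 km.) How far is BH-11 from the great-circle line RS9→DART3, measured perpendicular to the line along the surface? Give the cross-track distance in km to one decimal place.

201.9 km

RS9: φ = -33.33700°, λ = -155.45683°
DART3: φ = -29.05600°, λ = -153.07950°
BH-11: φ = -35.15433°, λ = -159.04300°
δ₁₃ = central angle RS9→BH-11 = 0.060681 rad  (haversine)
θ₁₃ = bearing RS9→BH-11 = 237.490°,  θ₁₂ = bearing RS9→DART3 = 26.033°
dₓₜ = R·arcsin(sin δ₁₃ · sin(θ₁₃ − θ₁₂)) = 6378.14·arcsin(0.06064·sin(211.457°)) = -201.884 km
|dₓₜ| = 201.884 km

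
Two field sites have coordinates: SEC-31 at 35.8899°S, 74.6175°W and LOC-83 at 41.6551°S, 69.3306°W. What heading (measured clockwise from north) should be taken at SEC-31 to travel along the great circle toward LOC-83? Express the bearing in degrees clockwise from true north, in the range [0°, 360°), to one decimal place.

146.1°

Δλ = 5.2869°
y = sin Δλ · cos φ₂ = 0.068845
x = cos φ₁ sin φ₂ − sin φ₁ cos φ₂ cos Δλ = -0.102315
θ = atan2(y, x) = 146.0644° → 146.0644° (mod 360°)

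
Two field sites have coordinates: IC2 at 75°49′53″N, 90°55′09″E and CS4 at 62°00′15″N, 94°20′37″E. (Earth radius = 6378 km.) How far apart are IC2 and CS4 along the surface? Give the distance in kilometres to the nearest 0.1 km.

IC2: φ = +75.83139°, λ = +90.91917°
CS4: φ = +62.00417°, λ = +94.34361°
Δφ = -13.8272°,  Δλ = 3.4244°
a = sin²(Δφ/2) + cos φ₁ cos φ₂ sin²(Δλ/2) = 0.014592
c = 2·arcsin(√a) = 0.242187 rad = 13.8763°
d = R·c = 6378 × 0.242187 = 1544.7 km

1544.7 km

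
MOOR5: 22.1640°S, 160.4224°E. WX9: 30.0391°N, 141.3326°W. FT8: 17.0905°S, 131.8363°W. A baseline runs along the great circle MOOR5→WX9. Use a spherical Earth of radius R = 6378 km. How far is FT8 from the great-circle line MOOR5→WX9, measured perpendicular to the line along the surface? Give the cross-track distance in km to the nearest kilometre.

δ₁₃ = central angle MOOR5→FT8 = 1.108306 rad  (haversine)
θ₁₃ = bearing MOOR5→FT8 = 98.713°,  θ₁₂ = bearing MOOR5→WX9 = 49.196°
dₓₜ = R·arcsin(sin δ₁₃ · sin(θ₁₃ − θ₁₂)) = 6378·arcsin(0.89494·sin(49.518°)) = 4775.322 km
|dₓₜ| = 4775.322 km

4775 km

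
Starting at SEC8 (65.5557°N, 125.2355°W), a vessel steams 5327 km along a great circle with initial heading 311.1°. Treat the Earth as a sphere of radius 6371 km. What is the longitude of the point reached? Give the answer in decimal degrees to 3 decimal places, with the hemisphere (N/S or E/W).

δ = d/R = 5327/6371 = 0.836132 rad
φ₂ = arcsin(sin φ₁ cos δ + cos φ₁ sin δ cos θ)
   = arcsin(0.91036·0.67034 + 0.41381·0.74206·0.65738) = 54.30269°
λ₂ = λ₁ + atan2(sin θ sin δ cos φ₁, cos δ − sin φ₁ sin φ₂) = 128.16526°

128.165°E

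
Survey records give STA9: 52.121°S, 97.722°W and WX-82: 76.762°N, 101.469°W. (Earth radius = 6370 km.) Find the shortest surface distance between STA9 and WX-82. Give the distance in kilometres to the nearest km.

Δφ = 128.8830°,  Δλ = -3.7470°
a = sin²(Δφ/2) + cos φ₁ cos φ₂ sin²(Δλ/2) = 0.814016
c = 2·arcsin(√a) = 2.249819 rad = 128.9051°
d = R·c = 6370 × 2.249819 = 14331.3 km

14331 km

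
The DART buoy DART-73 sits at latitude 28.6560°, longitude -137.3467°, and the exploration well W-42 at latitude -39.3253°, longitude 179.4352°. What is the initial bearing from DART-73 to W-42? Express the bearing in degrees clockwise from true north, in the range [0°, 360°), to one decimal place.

212.7°

Δλ = -43.2181°
y = sin Δλ · cos φ₂ = -0.529717
x = cos φ₁ sin φ₂ − sin φ₁ cos φ₂ cos Δλ = -0.826439
θ = atan2(y, x) = -147.3416° → 212.6584° (mod 360°)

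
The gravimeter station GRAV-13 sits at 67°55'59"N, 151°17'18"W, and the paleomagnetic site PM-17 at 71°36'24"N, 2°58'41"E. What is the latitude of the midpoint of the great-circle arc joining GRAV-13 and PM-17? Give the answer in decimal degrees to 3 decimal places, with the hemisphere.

84.981°N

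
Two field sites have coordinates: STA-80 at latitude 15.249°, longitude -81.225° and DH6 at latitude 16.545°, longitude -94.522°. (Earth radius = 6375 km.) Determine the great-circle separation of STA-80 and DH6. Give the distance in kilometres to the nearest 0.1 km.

Δφ = 1.2960°,  Δλ = -13.2970°
a = sin²(Δφ/2) + cos φ₁ cos φ₂ sin²(Δλ/2) = 0.012525
c = 2·arcsin(√a) = 0.224301 rad = 12.8515°
d = R·c = 6375 × 0.224301 = 1429.9 km

1429.9 km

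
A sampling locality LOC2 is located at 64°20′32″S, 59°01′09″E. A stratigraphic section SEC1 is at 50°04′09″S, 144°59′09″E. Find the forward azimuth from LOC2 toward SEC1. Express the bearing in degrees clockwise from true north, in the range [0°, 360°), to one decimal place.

114.5°

LOC2: φ = -64.34222°, λ = +59.01917°
SEC1: φ = -50.06917°, λ = +144.98583°
Δλ = 85.9667°
y = sin Δλ · cos φ₂ = 0.640273
x = cos φ₁ sin φ₂ − sin φ₁ cos φ₂ cos Δλ = -0.291334
θ = atan2(y, x) = 114.4663° → 114.4663° (mod 360°)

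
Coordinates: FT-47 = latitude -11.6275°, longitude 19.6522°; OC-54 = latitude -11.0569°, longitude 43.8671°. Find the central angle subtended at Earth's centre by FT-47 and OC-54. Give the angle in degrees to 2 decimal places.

Δφ = 0.5706°,  Δλ = 24.2149°
a = sin²(Δφ/2) + cos φ₁ cos φ₂ sin²(Δλ/2) = 0.042315
c = 2·arcsin(√a) = 0.414372 rad = 23.7418°

23.74°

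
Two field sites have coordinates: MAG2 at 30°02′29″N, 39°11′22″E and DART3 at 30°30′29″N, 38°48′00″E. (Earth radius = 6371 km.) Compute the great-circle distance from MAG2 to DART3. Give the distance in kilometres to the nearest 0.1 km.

MAG2: φ = +30.04139°, λ = +39.18944°
DART3: φ = +30.50806°, λ = +38.80000°
Δφ = 0.4667°,  Δλ = -0.3894°
a = sin²(Δφ/2) + cos φ₁ cos φ₂ sin²(Δλ/2) = 0.000025
c = 2·arcsin(√a) = 0.010040 rad = 0.5752°
d = R·c = 6371 × 0.010040 = 64.0 km

64.0 km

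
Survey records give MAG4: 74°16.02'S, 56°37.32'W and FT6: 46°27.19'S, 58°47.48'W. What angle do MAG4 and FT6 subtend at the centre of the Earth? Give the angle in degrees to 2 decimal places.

MAG4: φ = -74.26700°, λ = -56.62200°
FT6: φ = -46.45317°, λ = -58.79133°
Δφ = 27.8138°,  Δλ = -2.1693°
a = sin²(Δφ/2) + cos φ₁ cos φ₂ sin²(Δλ/2) = 0.057833
c = 2·arcsin(√a) = 0.485730 rad = 27.8303°

27.83°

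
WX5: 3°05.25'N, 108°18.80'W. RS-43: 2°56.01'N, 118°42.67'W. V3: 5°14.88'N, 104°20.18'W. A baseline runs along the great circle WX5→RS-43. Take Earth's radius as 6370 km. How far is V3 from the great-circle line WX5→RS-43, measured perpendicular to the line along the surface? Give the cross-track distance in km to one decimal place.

236.6 km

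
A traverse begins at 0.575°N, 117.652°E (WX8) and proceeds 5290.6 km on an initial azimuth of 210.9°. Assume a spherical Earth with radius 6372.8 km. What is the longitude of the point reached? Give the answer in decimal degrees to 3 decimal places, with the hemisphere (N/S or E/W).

δ = d/R = 5290.6/6372.8 = 0.830185 rad
φ₂ = arcsin(sin φ₁ cos δ + cos φ₁ sin δ cos θ)
   = arcsin(0.01004·0.67474 + 0.99995·0.73806·-0.85806) = -38.79212°
λ₂ = λ₁ + atan2(sin θ sin δ cos φ₁, cos δ − sin φ₁ sin φ₂) = 88.55531°

88.555°E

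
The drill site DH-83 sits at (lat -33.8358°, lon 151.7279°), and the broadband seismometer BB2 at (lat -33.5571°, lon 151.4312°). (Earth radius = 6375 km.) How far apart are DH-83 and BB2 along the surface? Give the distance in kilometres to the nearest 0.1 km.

Δφ = 0.2787°,  Δλ = -0.2967°
a = sin²(Δφ/2) + cos φ₁ cos φ₂ sin²(Δλ/2) = 0.000011
c = 2·arcsin(√a) = 0.006498 rad = 0.3723°
d = R·c = 6375 × 0.006498 = 41.4 km

41.4 km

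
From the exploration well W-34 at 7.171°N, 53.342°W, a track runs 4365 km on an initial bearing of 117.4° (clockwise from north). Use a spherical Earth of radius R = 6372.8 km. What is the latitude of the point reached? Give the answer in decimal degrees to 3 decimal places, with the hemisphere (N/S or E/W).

11.080°S

δ = d/R = 4365/6372.8 = 0.684942 rad
φ₂ = arcsin(sin φ₁ cos δ + cos φ₁ sin δ cos θ)
   = arcsin(0.12483·0.77446 + 0.99218·0.63263·-0.46020) = -11.08015°
λ₂ = λ₁ + atan2(sin θ sin δ cos φ₁, cos δ − sin φ₁ sin φ₂) = -18.42944°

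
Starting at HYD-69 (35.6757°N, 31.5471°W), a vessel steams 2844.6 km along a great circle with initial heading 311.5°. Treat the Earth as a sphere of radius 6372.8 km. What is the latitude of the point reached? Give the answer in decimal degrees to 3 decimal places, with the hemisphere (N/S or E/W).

49.325°N

δ = d/R = 2844.6/6372.8 = 0.446366 rad
φ₂ = arcsin(sin φ₁ cos δ + cos φ₁ sin δ cos θ)
   = arcsin(0.58320·0.90202 + 0.81233·0.43169·0.66262) = 49.32517°
λ₂ = λ₁ + atan2(sin θ sin δ cos φ₁, cos δ − sin φ₁ sin φ₂) = -61.28700°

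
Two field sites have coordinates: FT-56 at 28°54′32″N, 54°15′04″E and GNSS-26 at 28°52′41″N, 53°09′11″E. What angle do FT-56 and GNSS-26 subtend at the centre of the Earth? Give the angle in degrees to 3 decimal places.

FT-56: φ = +28.90889°, λ = +54.25111°
GNSS-26: φ = +28.87806°, λ = +53.15306°
Δφ = -0.0308°,  Δλ = -1.0981°
a = sin²(Δφ/2) + cos φ₁ cos φ₂ sin²(Δλ/2) = 0.000070
c = 2·arcsin(√a) = 0.016788 rad = 0.9619°

0.962°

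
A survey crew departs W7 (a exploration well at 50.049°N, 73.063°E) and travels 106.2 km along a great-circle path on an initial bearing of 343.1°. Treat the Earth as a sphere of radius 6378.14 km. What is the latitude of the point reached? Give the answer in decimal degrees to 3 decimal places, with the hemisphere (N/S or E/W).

δ = d/R = 106.2/6378.14 = 0.016651 rad
φ₂ = arcsin(sin φ₁ cos δ + cos φ₁ sin δ cos θ)
   = arcsin(0.76659·0.99986 + 0.64213·0.01665·0.95681) = 50.96099°
λ₂ = λ₁ + atan2(sin θ sin δ cos φ₁, cos δ − sin φ₁ sin φ₂) = 72.62270°

50.961°N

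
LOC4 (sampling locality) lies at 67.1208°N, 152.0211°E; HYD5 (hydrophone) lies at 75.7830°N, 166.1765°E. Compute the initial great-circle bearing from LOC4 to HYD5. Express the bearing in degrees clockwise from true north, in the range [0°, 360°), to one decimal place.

Δλ = 14.1554°
y = sin Δλ · cos φ₂ = 0.060061
x = cos φ₁ sin φ₂ − sin φ₁ cos φ₂ cos Δλ = 0.157479
θ = atan2(y, x) = 20.8763° → 20.8763° (mod 360°)

20.9°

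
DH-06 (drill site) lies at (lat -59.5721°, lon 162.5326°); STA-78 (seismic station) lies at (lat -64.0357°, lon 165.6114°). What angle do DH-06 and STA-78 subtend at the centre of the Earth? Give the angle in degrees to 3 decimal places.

Δφ = -4.4636°,  Δλ = 3.0788°
a = sin²(Δφ/2) + cos φ₁ cos φ₂ sin²(Δλ/2) = 0.001677
c = 2·arcsin(√a) = 0.081914 rad = 4.6933°

4.693°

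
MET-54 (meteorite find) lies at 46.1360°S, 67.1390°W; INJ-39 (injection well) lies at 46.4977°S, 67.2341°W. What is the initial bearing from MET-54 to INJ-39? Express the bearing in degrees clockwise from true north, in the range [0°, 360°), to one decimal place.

190.3°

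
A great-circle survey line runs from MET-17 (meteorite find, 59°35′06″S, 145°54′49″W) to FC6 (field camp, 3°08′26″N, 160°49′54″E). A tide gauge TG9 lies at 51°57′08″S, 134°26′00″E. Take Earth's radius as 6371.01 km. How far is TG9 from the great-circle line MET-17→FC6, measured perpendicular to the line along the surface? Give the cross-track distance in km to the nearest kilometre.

4031 km

MET-17: φ = -59.58500°, λ = -145.91361°
FC6: φ = +3.14056°, λ = +160.83167°
TG9: φ = -51.95222°, λ = +134.43333°
δ₁₃ = central angle MET-17→TG9 = 0.744888 rad  (haversine)
θ₁₃ = bearing MET-17→TG9 = 243.430°,  θ₁₂ = bearing MET-17→FC6 = 304.158°
dₓₜ = R·arcsin(sin δ₁₃ · sin(θ₁₃ − θ₁₂)) = 6371.01·arcsin(0.67789·sin(-60.728°)) = -4030.978 km
|dₓₜ| = 4030.978 km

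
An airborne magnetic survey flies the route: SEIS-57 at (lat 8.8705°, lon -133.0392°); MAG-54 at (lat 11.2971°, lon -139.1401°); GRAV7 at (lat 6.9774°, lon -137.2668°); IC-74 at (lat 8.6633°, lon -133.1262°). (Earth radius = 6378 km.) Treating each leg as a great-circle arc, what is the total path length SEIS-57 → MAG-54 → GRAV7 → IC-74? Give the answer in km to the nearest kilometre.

1738 km

SEIS-57→MAG-54: c = 0.113058 rad, d = 721.09 km
MAG-54→GRAV7: c = 0.082010 rad, d = 523.06 km
GRAV7→IC-74: c = 0.077403 rad, d = 493.68 km
Total = 721.09 + 523.06 + 493.68 = 1737.82 km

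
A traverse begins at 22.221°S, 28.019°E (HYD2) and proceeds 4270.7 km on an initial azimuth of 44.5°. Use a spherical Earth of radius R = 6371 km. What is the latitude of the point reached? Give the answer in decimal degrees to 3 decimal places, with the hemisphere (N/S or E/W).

6.537°N

δ = d/R = 4270.7/6371 = 0.670334 rad
φ₂ = arcsin(sin φ₁ cos δ + cos φ₁ sin δ cos θ)
   = arcsin(-0.37818·0.78361 + 0.92573·0.62125·0.71325) = 6.53728°
λ₂ = λ₁ + atan2(sin θ sin δ cos φ₁, cos δ − sin φ₁ sin φ₂) = 54.01371°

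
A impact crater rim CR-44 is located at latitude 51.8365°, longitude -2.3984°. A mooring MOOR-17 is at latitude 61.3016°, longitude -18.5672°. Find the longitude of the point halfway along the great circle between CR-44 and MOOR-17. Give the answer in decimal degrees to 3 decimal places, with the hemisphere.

9.462°W

Bx = cos φ₂ cos Δλ = 0.461205,  By = cos φ₂ sin Δλ = -0.133720
φₘ = atan2(sin φ₁ + sin φ₂, √((cos φ₁ + Bx)² + By²)) = 56.82748°
λₘ = λ₁ + atan2(By, cos φ₁ + Bx) = -9.46230°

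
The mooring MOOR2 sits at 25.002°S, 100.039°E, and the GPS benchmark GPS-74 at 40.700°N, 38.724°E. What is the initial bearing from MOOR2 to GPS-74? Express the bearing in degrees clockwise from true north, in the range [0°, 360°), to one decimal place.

Δλ = -61.3150°
y = sin Δλ · cos φ₂ = -0.665090
x = cos φ₁ sin φ₂ − sin φ₁ cos φ₂ cos Δλ = 0.744794
θ = atan2(y, x) = -41.7644° → 318.2356° (mod 360°)

318.2°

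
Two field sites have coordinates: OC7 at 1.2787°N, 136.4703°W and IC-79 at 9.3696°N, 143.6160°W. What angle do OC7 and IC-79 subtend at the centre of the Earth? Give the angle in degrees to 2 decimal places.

10.77°

Δφ = 8.0909°,  Δλ = -7.1457°
a = sin²(Δφ/2) + cos φ₁ cos φ₂ sin²(Δλ/2) = 0.008808
c = 2·arcsin(√a) = 0.187975 rad = 10.7702°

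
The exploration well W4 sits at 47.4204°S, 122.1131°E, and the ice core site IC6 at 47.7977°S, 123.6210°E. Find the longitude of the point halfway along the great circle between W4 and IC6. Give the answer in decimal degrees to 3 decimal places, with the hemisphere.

122.864°E

Bx = cos φ₂ cos Δλ = 0.671518,  By = cos φ₂ sin Δλ = 0.017677
φₘ = atan2(sin φ₁ + sin φ₂, √((cos φ₁ + Bx)² + By²)) = -47.61152°
λₘ = λ₁ + atan2(By, cos φ₁ + Bx) = 122.86433°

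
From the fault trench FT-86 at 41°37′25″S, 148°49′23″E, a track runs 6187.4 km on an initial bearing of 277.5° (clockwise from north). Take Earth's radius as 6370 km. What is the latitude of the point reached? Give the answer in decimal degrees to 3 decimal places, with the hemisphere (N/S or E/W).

17.110°S

FT-86: φ = -41.62361°, λ = +148.82306°
δ = d/R = 6187.4/6370 = 0.971334 rad
φ₂ = arcsin(sin φ₁ cos δ + cos φ₁ sin δ cos θ)
   = arcsin(-0.66423·0.56420 + 0.74752·0.82564·0.13053) = -17.10963°
λ₂ = λ₁ + atan2(sin θ sin δ cos φ₁, cos δ − sin φ₁ sin φ₂) = 89.89936°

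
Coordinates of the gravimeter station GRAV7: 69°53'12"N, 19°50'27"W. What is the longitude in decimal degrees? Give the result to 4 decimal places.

19.8408°W

19° + 50′/60 + 27″/3600 = 19 + 0.83333 + 0.00750 = 19.8408°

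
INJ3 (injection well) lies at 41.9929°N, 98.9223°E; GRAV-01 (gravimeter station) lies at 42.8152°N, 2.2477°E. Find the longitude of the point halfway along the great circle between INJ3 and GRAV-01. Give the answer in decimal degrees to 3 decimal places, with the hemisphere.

Bx = cos φ₂ cos Δλ = -0.085261,  By = cos φ₂ sin Δλ = -0.728578
φₘ = atan2(sin φ₁ + sin φ₂, √((cos φ₁ + Bx)² + By²)) = 53.94897°
λₘ = λ₁ + atan2(By, cos φ₁ + Bx) = 51.00699°

51.007°E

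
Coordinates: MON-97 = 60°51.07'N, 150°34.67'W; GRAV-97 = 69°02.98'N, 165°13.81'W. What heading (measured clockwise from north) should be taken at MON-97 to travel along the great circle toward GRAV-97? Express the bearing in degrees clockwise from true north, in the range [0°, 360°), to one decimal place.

329.4°

MON-97: φ = +60.85117°, λ = -150.57783°
GRAV-97: φ = +69.04967°, λ = -165.23017°
Δλ = -14.6523°
y = sin Δλ · cos φ₂ = -0.090446
x = cos φ₁ sin φ₂ − sin φ₁ cos φ₂ cos Δλ = 0.152759
θ = atan2(y, x) = -30.6290° → 329.3710° (mod 360°)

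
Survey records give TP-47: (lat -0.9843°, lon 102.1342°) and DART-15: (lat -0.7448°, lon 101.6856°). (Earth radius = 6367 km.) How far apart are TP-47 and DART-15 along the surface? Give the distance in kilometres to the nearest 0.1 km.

56.5 km

Δφ = 0.2395°,  Δλ = -0.4486°
a = sin²(Δφ/2) + cos φ₁ cos φ₂ sin²(Δλ/2) = 0.000020
c = 2·arcsin(√a) = 0.008875 rad = 0.5085°
d = R·c = 6367 × 0.008875 = 56.5 km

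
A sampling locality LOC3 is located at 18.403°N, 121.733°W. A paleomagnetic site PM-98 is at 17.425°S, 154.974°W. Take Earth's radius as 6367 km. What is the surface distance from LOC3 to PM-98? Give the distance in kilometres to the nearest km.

Δφ = -35.8280°,  Δλ = -33.2410°
a = sin²(Δφ/2) + cos φ₁ cos φ₂ sin²(Δλ/2) = 0.168678
c = 2·arcsin(√a) = 0.846454 rad = 48.4982°
d = R·c = 6367 × 0.846454 = 5389.4 km

5389 km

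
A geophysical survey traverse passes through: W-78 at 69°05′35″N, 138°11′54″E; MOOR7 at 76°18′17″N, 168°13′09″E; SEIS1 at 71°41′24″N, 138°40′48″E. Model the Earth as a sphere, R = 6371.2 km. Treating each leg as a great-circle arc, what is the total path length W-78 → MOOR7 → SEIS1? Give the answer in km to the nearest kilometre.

W-78: φ = +69.09306°, λ = +138.19833°
MOOR7: φ = +76.30472°, λ = +168.21917°
SEIS1: φ = +71.69000°, λ = +138.68000°
W-78→MOOR7: c = 0.196507 rad, d = 1251.98 km
MOOR7→SEIS1: c = 0.160857 rad, d = 1024.86 km
Total = 1251.98 + 1024.86 = 2276.84 km

2277 km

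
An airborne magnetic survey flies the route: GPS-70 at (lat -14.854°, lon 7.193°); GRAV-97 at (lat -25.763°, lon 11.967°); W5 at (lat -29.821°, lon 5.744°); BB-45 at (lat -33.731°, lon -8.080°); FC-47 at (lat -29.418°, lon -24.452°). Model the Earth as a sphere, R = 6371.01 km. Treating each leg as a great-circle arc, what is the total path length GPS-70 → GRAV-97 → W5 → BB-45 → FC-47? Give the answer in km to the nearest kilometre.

GPS-70→GRAV-97: c = 0.205745 rad, d = 1310.81 km
GRAV-97→W5: c = 0.119328 rad, d = 760.24 km
W5→BB-45: c = 0.215952 rad, d = 1375.83 km
BB-45→FC-47: c = 0.254481 rad, d = 1621.30 km
Total = 1310.81 + 760.24 + 1375.83 + 1621.30 = 5068.18 km

5068 km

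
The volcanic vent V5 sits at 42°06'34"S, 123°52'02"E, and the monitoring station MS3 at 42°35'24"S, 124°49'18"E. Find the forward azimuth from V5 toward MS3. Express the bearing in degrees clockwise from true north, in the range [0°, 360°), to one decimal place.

124.6°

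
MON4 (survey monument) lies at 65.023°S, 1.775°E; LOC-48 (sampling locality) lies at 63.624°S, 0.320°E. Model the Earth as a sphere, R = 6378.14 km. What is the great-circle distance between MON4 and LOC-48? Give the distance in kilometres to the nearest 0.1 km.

Δφ = 1.3990°,  Δλ = -1.4550°
a = sin²(Δφ/2) + cos φ₁ cos φ₂ sin²(Δλ/2) = 0.000179
c = 2·arcsin(√a) = 0.026780 rad = 1.5344°
d = R·c = 6378.14 × 0.026780 = 170.8 km

170.8 km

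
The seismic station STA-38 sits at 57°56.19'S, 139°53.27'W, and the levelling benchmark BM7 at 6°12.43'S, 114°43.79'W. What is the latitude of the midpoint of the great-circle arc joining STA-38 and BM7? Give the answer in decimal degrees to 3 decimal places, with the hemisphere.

STA-38: φ = -57.93650°, λ = -139.88783°
BM7: φ = -6.20717°, λ = -114.72983°
Bx = cos φ₂ cos Δλ = 0.899832,  By = cos φ₂ sin Δλ = 0.422624
φₘ = atan2(sin φ₁ + sin φ₂, √((cos φ₁ + Bx)² + By²)) = -32.64178°
λₘ = λ₁ + atan2(By, cos φ₁ + Bx) = -123.43079°

32.642°S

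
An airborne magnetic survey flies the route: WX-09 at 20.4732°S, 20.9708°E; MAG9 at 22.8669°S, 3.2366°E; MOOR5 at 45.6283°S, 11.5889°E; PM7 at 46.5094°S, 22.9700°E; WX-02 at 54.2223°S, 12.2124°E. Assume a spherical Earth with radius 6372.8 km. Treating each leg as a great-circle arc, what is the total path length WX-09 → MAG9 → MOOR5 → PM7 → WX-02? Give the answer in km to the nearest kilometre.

6522 km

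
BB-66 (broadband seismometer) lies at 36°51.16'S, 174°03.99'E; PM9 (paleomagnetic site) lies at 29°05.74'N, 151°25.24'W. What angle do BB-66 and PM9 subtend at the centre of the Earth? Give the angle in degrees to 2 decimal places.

73.47°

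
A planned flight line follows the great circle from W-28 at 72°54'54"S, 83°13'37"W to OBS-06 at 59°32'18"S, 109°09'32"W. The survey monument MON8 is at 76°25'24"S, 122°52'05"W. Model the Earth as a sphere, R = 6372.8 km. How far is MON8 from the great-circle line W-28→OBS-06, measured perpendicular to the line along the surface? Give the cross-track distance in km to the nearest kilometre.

1168 km

W-28: φ = -72.91500°, λ = -83.22694°
OBS-06: φ = -59.53833°, λ = -109.15889°
MON8: φ = -76.42333°, λ = -122.86806°
δ₁₃ = central angle W-28→MON8 = 0.188601 rad  (haversine)
θ₁₃ = bearing W-28→MON8 = 233.016°,  θ₁₂ = bearing W-28→OBS-06 = 309.470°
dₓₜ = R·arcsin(sin δ₁₃ · sin(θ₁₃ − θ₁₂)) = 6372.8·arcsin(0.18748·sin(-76.455°)) = -1168.099 km
|dₓₜ| = 1168.099 km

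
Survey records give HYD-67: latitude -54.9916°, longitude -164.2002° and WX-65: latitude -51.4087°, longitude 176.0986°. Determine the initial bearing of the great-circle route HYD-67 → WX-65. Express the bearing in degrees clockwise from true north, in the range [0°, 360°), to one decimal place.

278.8°

Δλ = -19.7012°
y = sin Δλ · cos φ₂ = -0.210279
x = cos φ₁ sin φ₂ − sin φ₁ cos φ₂ cos Δλ = 0.032586
θ = atan2(y, x) = -81.1911° → 278.8089° (mod 360°)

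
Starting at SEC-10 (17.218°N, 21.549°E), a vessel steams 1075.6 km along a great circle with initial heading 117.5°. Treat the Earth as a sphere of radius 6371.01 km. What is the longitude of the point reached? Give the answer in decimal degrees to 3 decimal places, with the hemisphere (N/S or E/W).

30.333°E

δ = d/R = 1075.6/6371.01 = 0.168827 rad
φ₂ = arcsin(sin φ₁ cos δ + cos φ₁ sin δ cos θ)
   = arcsin(0.29601·0.98578 + 0.95519·0.16803·-0.46175) = 12.57343°
λ₂ = λ₁ + atan2(sin θ sin δ cos φ₁, cos δ − sin φ₁ sin φ₂) = 30.33262°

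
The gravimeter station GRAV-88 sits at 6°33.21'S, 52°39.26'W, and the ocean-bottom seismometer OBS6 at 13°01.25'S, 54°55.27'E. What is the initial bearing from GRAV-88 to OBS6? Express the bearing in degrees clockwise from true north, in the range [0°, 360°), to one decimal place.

GRAV-88: φ = -6.55350°, λ = -52.65433°
OBS6: φ = -13.02083°, λ = +54.92117°
Δλ = 107.5755°
y = sin Δλ · cos φ₂ = 0.928808
x = cos φ₁ sin φ₂ − sin φ₁ cos φ₂ cos Δλ = -0.257410
θ = atan2(y, x) = 105.4902° → 105.4902° (mod 360°)

105.5°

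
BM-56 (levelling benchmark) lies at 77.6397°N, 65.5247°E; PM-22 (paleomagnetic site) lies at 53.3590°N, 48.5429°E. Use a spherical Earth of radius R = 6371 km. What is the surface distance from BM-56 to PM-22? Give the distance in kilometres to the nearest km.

2785 km

Δφ = -24.2807°,  Δλ = -16.9818°
a = sin²(Δφ/2) + cos φ₁ cos φ₂ sin²(Δλ/2) = 0.047014
c = 2·arcsin(√a) = 0.437127 rad = 25.0455°
d = R·c = 6371 × 0.437127 = 2784.9 km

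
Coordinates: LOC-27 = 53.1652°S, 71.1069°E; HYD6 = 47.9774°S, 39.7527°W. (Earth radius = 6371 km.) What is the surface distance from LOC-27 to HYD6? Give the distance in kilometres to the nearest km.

7022 km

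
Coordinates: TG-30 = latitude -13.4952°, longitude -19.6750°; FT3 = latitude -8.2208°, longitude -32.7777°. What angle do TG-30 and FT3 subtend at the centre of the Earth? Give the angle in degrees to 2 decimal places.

Δφ = 5.2744°,  Δλ = -13.1027°
a = sin²(Δφ/2) + cos φ₁ cos φ₂ sin²(Δλ/2) = 0.014645
c = 2·arcsin(√a) = 0.242627 rad = 13.9015°

13.90°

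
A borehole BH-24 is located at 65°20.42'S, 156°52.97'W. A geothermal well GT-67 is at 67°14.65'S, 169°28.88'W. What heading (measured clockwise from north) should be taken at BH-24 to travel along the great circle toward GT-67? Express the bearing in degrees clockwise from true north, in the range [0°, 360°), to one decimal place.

243.7°

BH-24: φ = -65.34033°, λ = -156.88283°
GT-67: φ = -67.24417°, λ = -169.48133°
Δλ = -12.5985°
y = sin Δλ · cos φ₂ = -0.084369
x = cos φ₁ sin φ₂ − sin φ₁ cos φ₂ cos Δλ = -0.041686
θ = atan2(y, x) = -116.2936° → 243.7064° (mod 360°)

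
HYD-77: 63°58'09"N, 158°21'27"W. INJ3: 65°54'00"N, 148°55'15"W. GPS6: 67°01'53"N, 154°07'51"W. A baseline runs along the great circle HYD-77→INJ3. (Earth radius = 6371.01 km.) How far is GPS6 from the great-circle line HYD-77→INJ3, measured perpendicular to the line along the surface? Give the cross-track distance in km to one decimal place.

HYD-77: φ = +63.96917°, λ = -158.35750°
INJ3: φ = +65.90000°, λ = -148.92083°
GPS6: φ = +67.03139°, λ = -154.13083°
δ₁₃ = central angle HYD-77→GPS6 = 0.061551 rad  (haversine)
θ₁₃ = bearing HYD-77→GPS6 = 27.876°,  θ₁₂ = bearing HYD-77→INJ3 = 59.997°
dₓₜ = R·arcsin(sin δ₁₃ · sin(θ₁₃ − θ₁₂)) = 6371.01·arcsin(0.06151·sin(-32.120°)) = -208.407 km
|dₓₜ| = 208.407 km

208.4 km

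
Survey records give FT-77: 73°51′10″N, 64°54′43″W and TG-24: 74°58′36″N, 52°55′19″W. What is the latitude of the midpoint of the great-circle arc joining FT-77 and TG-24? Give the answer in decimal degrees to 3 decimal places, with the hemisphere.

74.496°N

FT-77: φ = +73.85278°, λ = -64.91194°
TG-24: φ = +74.97667°, λ = -52.92194°
Bx = cos φ₂ cos Δλ = 0.253557,  By = cos φ₂ sin Δλ = 0.053849
φₘ = atan2(sin φ₁ + sin φ₂, √((cos φ₁ + Bx)² + By²)) = 74.49575°
λₘ = λ₁ + atan2(By, cos φ₁ + Bx) = -59.12852°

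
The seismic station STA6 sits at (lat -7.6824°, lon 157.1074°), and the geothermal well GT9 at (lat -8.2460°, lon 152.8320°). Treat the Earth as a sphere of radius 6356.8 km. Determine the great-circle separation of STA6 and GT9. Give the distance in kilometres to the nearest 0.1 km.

473.9 km

Δφ = -0.5636°,  Δλ = -4.2754°
a = sin²(Δφ/2) + cos φ₁ cos φ₂ sin²(Δλ/2) = 0.001389
c = 2·arcsin(√a) = 0.074551 rad = 4.2715°
d = R·c = 6356.8 × 0.074551 = 473.9 km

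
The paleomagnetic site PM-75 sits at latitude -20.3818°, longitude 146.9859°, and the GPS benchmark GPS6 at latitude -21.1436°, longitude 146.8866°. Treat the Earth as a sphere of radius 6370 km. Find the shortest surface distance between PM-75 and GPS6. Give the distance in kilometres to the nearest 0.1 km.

85.3 km

Δφ = -0.7618°,  Δλ = -0.0993°
a = sin²(Δφ/2) + cos φ₁ cos φ₂ sin²(Δλ/2) = 0.000045
c = 2·arcsin(√a) = 0.013394 rad = 0.7674°
d = R·c = 6370 × 0.013394 = 85.3 km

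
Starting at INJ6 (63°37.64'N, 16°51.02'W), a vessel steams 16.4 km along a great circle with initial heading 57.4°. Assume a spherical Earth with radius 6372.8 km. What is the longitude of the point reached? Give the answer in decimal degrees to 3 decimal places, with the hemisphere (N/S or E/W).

INJ6: φ = +63.62733°, λ = -16.85033°
δ = d/R = 16.4/6372.8 = 0.002573 rad
φ₂ = arcsin(sin φ₁ cos δ + cos φ₁ sin δ cos θ)
   = arcsin(0.89592·1.00000 + 0.44421·0.00257·0.53877) = 63.70650°
λ₂ = λ₁ + atan2(sin θ sin δ cos φ₁, cos δ − sin φ₁ sin φ₂) = -16.56991°

16.570°W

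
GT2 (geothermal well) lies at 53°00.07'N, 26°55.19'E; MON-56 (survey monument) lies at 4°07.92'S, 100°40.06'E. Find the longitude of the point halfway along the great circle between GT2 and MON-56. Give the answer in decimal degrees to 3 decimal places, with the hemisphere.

GT2: φ = +53.00117°, λ = +26.91983°
MON-56: φ = -4.13200°, λ = +100.66767°
Bx = cos φ₂ cos Δλ = 0.279138,  By = cos φ₂ sin Δλ = 0.957544
φₘ = atan2(sin φ₁ + sin φ₂, √((cos φ₁ + Bx)² + By²)) = 29.18041°
λₘ = λ₁ + atan2(By, cos φ₁ + Bx) = 74.30590°

74.306°E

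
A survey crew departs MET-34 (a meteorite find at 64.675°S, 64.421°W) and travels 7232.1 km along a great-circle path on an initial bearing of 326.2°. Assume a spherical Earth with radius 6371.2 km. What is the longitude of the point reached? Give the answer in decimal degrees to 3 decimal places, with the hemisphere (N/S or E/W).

94.767°W

δ = d/R = 7232.1/6371.2 = 1.135124 rad
φ₂ = arcsin(sin φ₁ cos δ + cos φ₁ sin δ cos θ)
   = arcsin(-0.90390·0.42202 + 0.42775·0.90659·0.83098) = -3.39454°
λ₂ = λ₁ + atan2(sin θ sin δ cos φ₁, cos δ − sin φ₁ sin φ₂) = -94.76672°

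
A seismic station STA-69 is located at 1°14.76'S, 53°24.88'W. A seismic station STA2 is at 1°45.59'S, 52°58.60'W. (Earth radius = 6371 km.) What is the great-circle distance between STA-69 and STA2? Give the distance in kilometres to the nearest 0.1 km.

75.1 km

STA-69: φ = -1.24600°, λ = -53.41467°
STA2: φ = -1.75983°, λ = -52.97667°
Δφ = -0.5138°,  Δλ = 0.4380°
a = sin²(Δφ/2) + cos φ₁ cos φ₂ sin²(Δλ/2) = 0.000035
c = 2·arcsin(√a) = 0.011782 rad = 0.6751°
d = R·c = 6371 × 0.011782 = 75.1 km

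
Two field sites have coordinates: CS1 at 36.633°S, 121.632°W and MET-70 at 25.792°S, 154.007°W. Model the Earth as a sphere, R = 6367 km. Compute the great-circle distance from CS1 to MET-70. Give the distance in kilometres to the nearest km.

3285 km

Δφ = 10.8410°,  Δλ = -32.3750°
a = sin²(Δφ/2) + cos φ₁ cos φ₂ sin²(Δλ/2) = 0.065078
c = 2·arcsin(√a) = 0.515911 rad = 29.5595°
d = R·c = 6367 × 0.515911 = 3284.8 km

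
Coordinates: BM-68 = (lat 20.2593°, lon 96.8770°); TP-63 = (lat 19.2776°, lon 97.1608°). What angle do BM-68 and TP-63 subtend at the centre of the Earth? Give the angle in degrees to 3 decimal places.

1.017°

Δφ = -0.9817°,  Δλ = 0.2838°
a = sin²(Δφ/2) + cos φ₁ cos φ₂ sin²(Δλ/2) = 0.000079
c = 2·arcsin(√a) = 0.017757 rad = 1.0174°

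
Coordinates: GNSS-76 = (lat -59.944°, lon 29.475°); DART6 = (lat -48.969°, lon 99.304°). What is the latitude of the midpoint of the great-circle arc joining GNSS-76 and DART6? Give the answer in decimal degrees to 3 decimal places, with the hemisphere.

59.527°S

Bx = cos φ₂ cos Δλ = 0.226365,  By = cos φ₂ sin Δλ = 0.616205
φₘ = atan2(sin φ₁ + sin φ₂, √((cos φ₁ + Bx)² + By²)) = -59.52660°
λₘ = λ₁ + atan2(By, cos φ₁ + Bx) = 69.75137°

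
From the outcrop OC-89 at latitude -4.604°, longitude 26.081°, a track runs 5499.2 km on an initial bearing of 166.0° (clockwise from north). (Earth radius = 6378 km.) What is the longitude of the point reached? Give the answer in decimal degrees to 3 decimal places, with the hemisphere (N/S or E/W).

43.387°E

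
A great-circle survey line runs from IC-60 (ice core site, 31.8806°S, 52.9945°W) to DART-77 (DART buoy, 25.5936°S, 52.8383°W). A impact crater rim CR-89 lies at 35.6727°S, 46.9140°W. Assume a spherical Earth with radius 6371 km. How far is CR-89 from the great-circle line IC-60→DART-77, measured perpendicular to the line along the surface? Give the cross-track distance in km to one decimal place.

558.6 km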